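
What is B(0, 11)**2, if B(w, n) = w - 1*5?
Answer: 25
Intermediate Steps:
B(w, n) = -5 + w (B(w, n) = w - 5 = -5 + w)
B(0, 11)**2 = (-5 + 0)**2 = (-5)**2 = 25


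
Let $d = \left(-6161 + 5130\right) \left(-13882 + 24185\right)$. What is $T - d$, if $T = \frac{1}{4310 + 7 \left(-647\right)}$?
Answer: $\frac{2326304066}{219} \approx 1.0622 \cdot 10^{7}$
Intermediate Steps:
$d = -10622393$ ($d = \left(-1031\right) 10303 = -10622393$)
$T = - \frac{1}{219}$ ($T = \frac{1}{4310 - 4529} = \frac{1}{-219} = - \frac{1}{219} \approx -0.0045662$)
$T - d = - \frac{1}{219} - -10622393 = - \frac{1}{219} + 10622393 = \frac{2326304066}{219}$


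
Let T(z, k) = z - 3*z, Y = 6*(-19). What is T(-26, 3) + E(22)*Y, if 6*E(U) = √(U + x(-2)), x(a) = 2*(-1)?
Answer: 52 - 38*√5 ≈ -32.971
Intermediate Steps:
x(a) = -2
Y = -114
E(U) = √(-2 + U)/6 (E(U) = √(U - 2)/6 = √(-2 + U)/6)
T(z, k) = -2*z
T(-26, 3) + E(22)*Y = -2*(-26) + (√(-2 + 22)/6)*(-114) = 52 + (√20/6)*(-114) = 52 + ((2*√5)/6)*(-114) = 52 + (√5/3)*(-114) = 52 - 38*√5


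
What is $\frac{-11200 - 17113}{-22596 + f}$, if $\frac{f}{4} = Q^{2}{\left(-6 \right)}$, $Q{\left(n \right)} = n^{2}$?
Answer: $\frac{28313}{17412} \approx 1.6261$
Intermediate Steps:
$f = 5184$ ($f = 4 \left(\left(-6\right)^{2}\right)^{2} = 4 \cdot 36^{2} = 4 \cdot 1296 = 5184$)
$\frac{-11200 - 17113}{-22596 + f} = \frac{-11200 - 17113}{-22596 + 5184} = - \frac{28313}{-17412} = \left(-28313\right) \left(- \frac{1}{17412}\right) = \frac{28313}{17412}$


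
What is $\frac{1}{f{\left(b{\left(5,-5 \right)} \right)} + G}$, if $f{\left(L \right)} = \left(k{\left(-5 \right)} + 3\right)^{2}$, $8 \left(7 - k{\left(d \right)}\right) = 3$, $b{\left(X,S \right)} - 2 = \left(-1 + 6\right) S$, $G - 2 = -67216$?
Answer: $- \frac{64}{4295767} \approx -1.4898 \cdot 10^{-5}$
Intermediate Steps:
$G = -67214$ ($G = 2 - 67216 = -67214$)
$b{\left(X,S \right)} = 2 + 5 S$ ($b{\left(X,S \right)} = 2 + \left(-1 + 6\right) S = 2 + 5 S$)
$k{\left(d \right)} = \frac{53}{8}$ ($k{\left(d \right)} = 7 - \frac{3}{8} = \frac{53}{8}$)
$f{\left(L \right)} = \frac{5929}{64}$ ($f{\left(L \right)} = \left(\frac{53}{8} + 3\right)^{2} = \left(\frac{77}{8}\right)^{2} = \frac{5929}{64}$)
$\frac{1}{f{\left(b{\left(5,-5 \right)} \right)} + G} = \frac{1}{\frac{5929}{64} - 67214} = \frac{1}{- \frac{4295767}{64}} = - \frac{64}{4295767}$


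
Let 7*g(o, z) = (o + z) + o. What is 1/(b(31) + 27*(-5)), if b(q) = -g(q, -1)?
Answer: -7/1006 ≈ -0.0069583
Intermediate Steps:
g(o, z) = z/7 + 2*o/7 (g(o, z) = ((o + z) + o)/7 = (z + 2*o)/7 = z/7 + 2*o/7)
b(q) = ⅐ - 2*q/7 (b(q) = -((⅐)*(-1) + 2*q/7) = -(-⅐ + 2*q/7) = ⅐ - 2*q/7)
1/(b(31) + 27*(-5)) = 1/((⅐ - 2/7*31) + 27*(-5)) = 1/((⅐ - 62/7) - 135) = 1/(-61/7 - 135) = 1/(-1006/7) = -7/1006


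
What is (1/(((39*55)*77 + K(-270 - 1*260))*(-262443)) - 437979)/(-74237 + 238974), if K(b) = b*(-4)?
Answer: -19228494479367646/7232411816656935 ≈ -2.6587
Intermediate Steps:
K(b) = -4*b
(1/(((39*55)*77 + K(-270 - 1*260))*(-262443)) - 437979)/(-74237 + 238974) = (1/(((39*55)*77 - 4*(-270 - 1*260))*(-262443)) - 437979)/(-74237 + 238974) = (-1/262443/(2145*77 - 4*(-270 - 260)) - 437979)/164737 = (-1/262443/(165165 - 4*(-530)) - 437979)*(1/164737) = (-1/262443/(165165 + 2120) - 437979)*(1/164737) = (-1/262443/167285 - 437979)*(1/164737) = ((1/167285)*(-1/262443) - 437979)*(1/164737) = (-1/43902777255 - 437979)*(1/164737) = -19228494479367646/43902777255*1/164737 = -19228494479367646/7232411816656935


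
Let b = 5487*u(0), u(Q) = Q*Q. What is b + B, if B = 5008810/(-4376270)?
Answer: -500881/437627 ≈ -1.1445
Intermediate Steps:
u(Q) = Q²
B = -500881/437627 (B = 5008810*(-1/4376270) = -500881/437627 ≈ -1.1445)
b = 0 (b = 5487*0² = 5487*0 = 0)
b + B = 0 - 500881/437627 = -500881/437627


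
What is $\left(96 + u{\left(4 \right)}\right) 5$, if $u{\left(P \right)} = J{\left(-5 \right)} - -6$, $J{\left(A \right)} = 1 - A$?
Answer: $540$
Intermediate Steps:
$u{\left(P \right)} = 12$ ($u{\left(P \right)} = \left(1 - -5\right) - -6 = \left(1 + 5\right) + 6 = 6 + 6 = 12$)
$\left(96 + u{\left(4 \right)}\right) 5 = \left(96 + 12\right) 5 = 108 \cdot 5 = 540$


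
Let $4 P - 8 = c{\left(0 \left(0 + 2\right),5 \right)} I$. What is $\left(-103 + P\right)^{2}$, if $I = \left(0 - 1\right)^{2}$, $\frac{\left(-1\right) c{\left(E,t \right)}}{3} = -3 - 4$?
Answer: $\frac{146689}{16} \approx 9168.1$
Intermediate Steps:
$c{\left(E,t \right)} = 21$ ($c{\left(E,t \right)} = - 3 \left(-3 - 4\right) = \left(-3\right) \left(-7\right) = 21$)
$I = 1$ ($I = \left(-1\right)^{2} = 1$)
$P = \frac{29}{4}$ ($P = 2 + \frac{21 \cdot 1}{4} = 2 + \frac{1}{4} \cdot 21 = 2 + \frac{21}{4} = \frac{29}{4} \approx 7.25$)
$\left(-103 + P\right)^{2} = \left(-103 + \frac{29}{4}\right)^{2} = \left(- \frac{383}{4}\right)^{2} = \frac{146689}{16}$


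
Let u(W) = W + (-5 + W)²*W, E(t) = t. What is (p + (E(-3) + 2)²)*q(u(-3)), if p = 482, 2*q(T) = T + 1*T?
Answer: -94185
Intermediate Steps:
u(W) = W + W*(-5 + W)²
q(T) = T (q(T) = (T + 1*T)/2 = (T + T)/2 = (2*T)/2 = T)
(p + (E(-3) + 2)²)*q(u(-3)) = (482 + (-3 + 2)²)*(-3*(1 + (-5 - 3)²)) = (482 + (-1)²)*(-3*(1 + (-8)²)) = (482 + 1)*(-3*(1 + 64)) = 483*(-3*65) = 483*(-195) = -94185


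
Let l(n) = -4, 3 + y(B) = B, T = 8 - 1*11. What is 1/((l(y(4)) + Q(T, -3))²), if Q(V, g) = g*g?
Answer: 1/25 ≈ 0.040000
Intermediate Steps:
T = -3 (T = 8 - 11 = -3)
y(B) = -3 + B
Q(V, g) = g²
1/((l(y(4)) + Q(T, -3))²) = 1/((-4 + (-3)²)²) = 1/((-4 + 9)²) = 1/(5²) = 1/25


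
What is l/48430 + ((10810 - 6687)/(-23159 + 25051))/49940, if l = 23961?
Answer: 226419022417/457598022640 ≈ 0.49480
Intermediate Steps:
l/48430 + ((10810 - 6687)/(-23159 + 25051))/49940 = 23961/48430 + ((10810 - 6687)/(-23159 + 25051))/49940 = 23961*(1/48430) + (4123/1892)*(1/49940) = 23961/48430 + (4123*(1/1892))*(1/49940) = 23961/48430 + (4123/1892)*(1/49940) = 23961/48430 + 4123/94486480 = 226419022417/457598022640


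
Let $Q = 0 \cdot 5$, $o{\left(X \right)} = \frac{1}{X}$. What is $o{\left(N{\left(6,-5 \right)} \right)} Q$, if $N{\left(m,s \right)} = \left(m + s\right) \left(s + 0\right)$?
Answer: $0$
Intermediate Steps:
$N{\left(m,s \right)} = s \left(m + s\right)$ ($N{\left(m,s \right)} = \left(m + s\right) s = s \left(m + s\right)$)
$Q = 0$
$o{\left(N{\left(6,-5 \right)} \right)} Q = \frac{1}{\left(-5\right) \left(6 - 5\right)} 0 = \frac{1}{\left(-5\right) 1} \cdot 0 = \frac{1}{-5} \cdot 0 = \left(- \frac{1}{5}\right) 0 = 0$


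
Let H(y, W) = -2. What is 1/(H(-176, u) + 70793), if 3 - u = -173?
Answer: 1/70791 ≈ 1.4126e-5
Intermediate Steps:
u = 176 (u = 3 - 1*(-173) = 3 + 173 = 176)
1/(H(-176, u) + 70793) = 1/(-2 + 70793) = 1/70791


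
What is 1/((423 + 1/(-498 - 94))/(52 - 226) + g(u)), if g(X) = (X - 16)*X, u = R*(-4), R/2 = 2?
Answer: 3552/1809989 ≈ 0.0019624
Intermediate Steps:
R = 4 (R = 2*2 = 4)
u = -16 (u = 4*(-4) = -16)
g(X) = X*(-16 + X) (g(X) = (-16 + X)*X = X*(-16 + X))
1/((423 + 1/(-498 - 94))/(52 - 226) + g(u)) = 1/((423 + 1/(-498 - 94))/(52 - 226) - 16*(-16 - 16)) = 1/((423 + 1/(-592))/(-174) - 16*(-32)) = 1/((423 - 1/592)*(-1/174) + 512) = 1/((250415/592)*(-1/174) + 512) = 1/(-8635/3552 + 512) = 1/(1809989/3552) = 3552/1809989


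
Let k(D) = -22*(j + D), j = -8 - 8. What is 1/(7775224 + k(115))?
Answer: 1/7773046 ≈ 1.2865e-7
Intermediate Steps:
j = -16
k(D) = 352 - 22*D (k(D) = -22*(-16 + D) = 352 - 22*D)
1/(7775224 + k(115)) = 1/(7775224 + (352 - 22*115)) = 1/(7775224 + (352 - 2530)) = 1/(7775224 - 2178) = 1/7773046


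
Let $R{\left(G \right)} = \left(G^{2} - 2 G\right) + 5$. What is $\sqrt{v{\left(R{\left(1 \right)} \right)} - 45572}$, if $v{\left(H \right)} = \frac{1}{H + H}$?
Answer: $\frac{5 i \sqrt{29166}}{4} \approx 213.48 i$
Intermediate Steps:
$R{\left(G \right)} = 5 + G^{2} - 2 G$
$v{\left(H \right)} = \frac{1}{2 H}$
$\sqrt{v{\left(R{\left(1 \right)} \right)} - 45572} = \sqrt{\frac{1}{2 \left(5 + 1^{2} - 2\right)} - 45572} = \sqrt{\frac{1}{2 \left(5 + 1 - 2\right)} - 45572} = \sqrt{\frac{1}{2 \cdot 4} - 45572} = \sqrt{\frac{1}{2} \cdot \frac{1}{4} - 45572} = \sqrt{\frac{1}{8} - 45572} = \sqrt{- \frac{364575}{8}} = \frac{5 i \sqrt{29166}}{4}$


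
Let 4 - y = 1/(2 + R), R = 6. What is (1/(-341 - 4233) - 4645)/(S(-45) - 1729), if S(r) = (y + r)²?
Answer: 226626464/1841035 ≈ 123.10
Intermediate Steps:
y = 31/8 (y = 4 - 1/(2 + 6) = 4 - 1/8 = 4 - 1*⅛ = 4 - ⅛ = 31/8 ≈ 3.8750)
S(r) = (31/8 + r)²
(1/(-341 - 4233) - 4645)/(S(-45) - 1729) = (1/(-341 - 4233) - 4645)/((31 + 8*(-45))²/64 - 1729) = (1/(-4574) - 4645)/((31 - 360)²/64 - 1729) = (-1/4574 - 4645)/((1/64)*(-329)² - 1729) = -21246231/(4574*((1/64)*108241 - 1729)) = -21246231/(4574*(108241/64 - 1729)) = -21246231/(4574*(-2415/64)) = -21246231/4574*(-64/2415) = 226626464/1841035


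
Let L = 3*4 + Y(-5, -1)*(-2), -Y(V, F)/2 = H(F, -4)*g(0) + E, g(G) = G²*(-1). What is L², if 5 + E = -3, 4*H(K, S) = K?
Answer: 400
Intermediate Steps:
H(K, S) = K/4
g(G) = -G²
E = -8 (E = -5 - 3 = -8)
Y(V, F) = 16 (Y(V, F) = -2*((F/4)*(-1*0²) - 8) = -2*((F/4)*(-1*0) - 8) = -2*((F/4)*0 - 8) = -2*(0 - 8) = -2*(-8) = 16)
L = -20 (L = 3*4 + 16*(-2) = 12 - 32 = -20)
L² = (-20)² = 400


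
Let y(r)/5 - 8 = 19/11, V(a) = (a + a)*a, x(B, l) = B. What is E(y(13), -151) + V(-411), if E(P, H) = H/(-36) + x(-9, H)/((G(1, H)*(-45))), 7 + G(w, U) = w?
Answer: 60812309/180 ≈ 3.3785e+5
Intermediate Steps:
G(w, U) = -7 + w
V(a) = 2*a**2 (V(a) = (2*a)*a = 2*a**2)
y(r) = 535/11 (y(r) = 40 + 5*(19/11) = 40 + 95/11 = 535/11)
E(P, H) = -1/30 - H/36 (E(P, H) = H/(-36) - 9*(-1/(45*(-7 + 1))) = H*(-1/36) - 9/((-6*(-45))) = -H/36 - 9/270 = -H/36 - 9*1/270 = -H/36 - 1/30 = -1/30 - H/36)
E(y(13), -151) + V(-411) = (-1/30 - 1/36*(-151)) + 2*(-411)**2 = (-1/30 + 151/36) + 2*168921 = 749/180 + 337842 = 60812309/180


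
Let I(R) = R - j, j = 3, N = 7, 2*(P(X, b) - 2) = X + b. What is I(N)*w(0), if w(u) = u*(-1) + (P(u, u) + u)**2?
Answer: 16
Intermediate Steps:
P(X, b) = 2 + X/2 + b/2 (P(X, b) = 2 + (X + b)/2 = 2 + (X/2 + b/2) = 2 + X/2 + b/2)
I(R) = -3 + R (I(R) = R - 1*3 = R - 3 = -3 + R)
w(u) = (2 + 2*u)**2 - u (w(u) = u*(-1) + ((2 + u/2 + u/2) + u)**2 = -u + ((2 + u) + u)**2 = -u + (2 + 2*u)**2 = (2 + 2*u)**2 - u)
I(N)*w(0) = (-3 + 7)*(-1*0 + 4*(1 + 0)**2) = 4*(0 + 4*1**2) = 4*(0 + 4*1) = 4*(0 + 4) = 4*4 = 16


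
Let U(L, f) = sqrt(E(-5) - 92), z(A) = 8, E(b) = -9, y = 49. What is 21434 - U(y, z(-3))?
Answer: 21434 - I*sqrt(101) ≈ 21434.0 - 10.05*I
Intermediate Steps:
U(L, f) = I*sqrt(101) (U(L, f) = sqrt(-9 - 92) = sqrt(-101) = I*sqrt(101))
21434 - U(y, z(-3)) = 21434 - I*sqrt(101)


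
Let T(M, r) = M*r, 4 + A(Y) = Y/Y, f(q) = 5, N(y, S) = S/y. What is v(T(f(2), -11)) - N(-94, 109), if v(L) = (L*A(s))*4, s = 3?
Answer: 62149/94 ≈ 661.16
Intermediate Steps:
A(Y) = -3 (A(Y) = -4 + Y/Y = -4 + 1 = -3)
v(L) = -12*L (v(L) = (L*(-3))*4 = -3*L*4 = -12*L)
v(T(f(2), -11)) - N(-94, 109) = -60*(-11) - 109/(-94) = -12*(-55) - 109*(-1)/94 = 660 - 1*(-109/94) = 660 + 109/94 = 62149/94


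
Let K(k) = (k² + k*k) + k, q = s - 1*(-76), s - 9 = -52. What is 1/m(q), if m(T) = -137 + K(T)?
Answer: 1/2074 ≈ 0.00048216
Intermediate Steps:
s = -43 (s = 9 - 52 = -43)
q = 33 (q = -43 - 1*(-76) = -43 + 76 = 33)
K(k) = k + 2*k² (K(k) = (k² + k²) + k = 2*k² + k = k + 2*k²)
m(T) = -137 + T*(1 + 2*T)
1/m(q) = 1/(-137 + 33*(1 + 2*33)) = 1/(-137 + 33*(1 + 66)) = 1/(-137 + 33*67) = 1/(-137 + 2211) = 1/2074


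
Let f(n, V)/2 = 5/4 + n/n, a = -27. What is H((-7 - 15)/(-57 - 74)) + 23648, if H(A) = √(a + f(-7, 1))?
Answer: 23648 + 3*I*√10/2 ≈ 23648.0 + 4.7434*I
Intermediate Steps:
f(n, V) = 9/2 (f(n, V) = 2*(5/4 + n/n) = 2*(5*(¼) + 1) = 2*(5/4 + 1) = 2*(9/4) = 9/2)
H(A) = 3*I*√10/2 (H(A) = √(-27 + 9/2) = √(-45/2) = 3*I*√10/2)
H((-7 - 15)/(-57 - 74)) + 23648 = 3*I*√10/2 + 23648 = 23648 + 3*I*√10/2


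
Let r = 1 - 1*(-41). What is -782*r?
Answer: -32844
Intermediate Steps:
r = 42 (r = 1 + 41 = 42)
-782*r = -782*42 = -32844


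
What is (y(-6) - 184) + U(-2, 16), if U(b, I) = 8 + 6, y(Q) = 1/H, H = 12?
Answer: -2039/12 ≈ -169.92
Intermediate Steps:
y(Q) = 1/12
U(b, I) = 14
(y(-6) - 184) + U(-2, 16) = (1/12 - 184) + 14 = -2207/12 + 14 = -2039/12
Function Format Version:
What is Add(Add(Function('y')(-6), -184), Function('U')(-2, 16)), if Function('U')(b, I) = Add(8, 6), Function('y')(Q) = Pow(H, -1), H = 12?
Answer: Rational(-2039, 12) ≈ -169.92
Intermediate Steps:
Function('y')(Q) = Rational(1, 12) (Function('y')(Q) = Pow(12, -1) = Rational(1, 12))
Function('U')(b, I) = 14
Add(Add(Function('y')(-6), -184), Function('U')(-2, 16)) = Add(Add(Rational(1, 12), -184), 14) = Add(Rational(-2207, 12), 14) = Rational(-2039, 12)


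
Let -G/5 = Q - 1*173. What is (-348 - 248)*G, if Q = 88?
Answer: -253300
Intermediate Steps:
G = 425 (G = -5*(88 - 1*173) = -5*(88 - 173) = -5*(-85) = 425)
(-348 - 248)*G = (-348 - 248)*425 = -596*425 = -253300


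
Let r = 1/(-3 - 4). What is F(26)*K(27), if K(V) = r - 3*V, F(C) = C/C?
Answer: -568/7 ≈ -81.143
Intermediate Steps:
F(C) = 1
r = -⅐ (r = 1/(-7) = -⅐ ≈ -0.14286)
K(V) = -⅐ - 3*V
F(26)*K(27) = 1*(-⅐ - 3*27) = 1*(-⅐ - 81) = 1*(-568/7) = -568/7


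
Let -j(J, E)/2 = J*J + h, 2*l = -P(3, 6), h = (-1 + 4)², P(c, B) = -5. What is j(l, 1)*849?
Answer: -51789/2 ≈ -25895.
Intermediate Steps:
h = 9 (h = 3² = 9)
l = 5/2 (l = (-1*(-5))/2 = (½)*5 = 5/2 ≈ 2.5000)
j(J, E) = -18 - 2*J² (j(J, E) = -2*(J*J + 9) = -2*(J² + 9) = -2*(9 + J²) = -18 - 2*J²)
j(l, 1)*849 = (-18 - 2*(5/2)²)*849 = (-18 - 2*25/4)*849 = (-18 - 25/2)*849 = -61/2*849 = -51789/2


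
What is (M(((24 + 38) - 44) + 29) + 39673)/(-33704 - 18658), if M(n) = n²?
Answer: -20941/26181 ≈ -0.79986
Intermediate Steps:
(M(((24 + 38) - 44) + 29) + 39673)/(-33704 - 18658) = ((((24 + 38) - 44) + 29)² + 39673)/(-33704 - 18658) = (((62 - 44) + 29)² + 39673)/(-52362) = ((18 + 29)² + 39673)*(-1/52362) = (47² + 39673)*(-1/52362) = (2209 + 39673)*(-1/52362) = 41882*(-1/52362) = -20941/26181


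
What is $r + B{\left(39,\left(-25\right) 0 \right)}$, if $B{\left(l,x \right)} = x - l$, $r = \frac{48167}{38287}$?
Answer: $- \frac{1445026}{38287} \approx -37.742$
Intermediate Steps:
$r = \frac{48167}{38287}$ ($r = 48167 \cdot \frac{1}{38287} = \frac{48167}{38287} \approx 1.2581$)
$r + B{\left(39,\left(-25\right) 0 \right)} = \frac{48167}{38287} - 39 = - \frac{1445026}{38287}$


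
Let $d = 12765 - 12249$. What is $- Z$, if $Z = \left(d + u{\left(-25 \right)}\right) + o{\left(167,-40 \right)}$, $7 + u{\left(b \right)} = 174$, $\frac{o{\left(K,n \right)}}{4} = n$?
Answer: $-523$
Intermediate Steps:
$o{\left(K,n \right)} = 4 n$
$u{\left(b \right)} = 167$ ($u{\left(b \right)} = -7 + 174 = 167$)
$d = 516$ ($d = 12765 - 12249 = 516$)
$Z = 523$ ($Z = \left(516 + 167\right) + 4 \left(-40\right) = 683 - 160 = 523$)
$- Z = \left(-1\right) 523 = -523$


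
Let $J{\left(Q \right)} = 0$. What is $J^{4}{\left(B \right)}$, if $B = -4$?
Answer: $0$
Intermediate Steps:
$J^{4}{\left(B \right)} = 0^{4} = 0$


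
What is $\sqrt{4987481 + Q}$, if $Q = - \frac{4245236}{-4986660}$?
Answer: $\frac{\sqrt{7751412734645149710}}{1246665} \approx 2233.3$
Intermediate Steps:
$Q = \frac{1061309}{1246665}$ ($Q = \left(-4245236\right) \left(- \frac{1}{4986660}\right) = \frac{1061309}{1246665} \approx 0.85132$)
$\sqrt{4987481 + Q} = \sqrt{4987481 + \frac{1061309}{1246665}} = \sqrt{\frac{6217719062174}{1246665}} = \frac{\sqrt{7751412734645149710}}{1246665}$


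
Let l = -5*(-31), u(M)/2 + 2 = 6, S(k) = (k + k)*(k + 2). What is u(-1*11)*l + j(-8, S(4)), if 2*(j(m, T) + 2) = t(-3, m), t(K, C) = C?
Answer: 1234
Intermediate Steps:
S(k) = 2*k*(2 + k) (S(k) = (2*k)*(2 + k) = 2*k*(2 + k))
j(m, T) = -2 + m/2
u(M) = 8 (u(M) = -4 + 2*6 = -4 + 12 = 8)
l = 155
u(-1*11)*l + j(-8, S(4)) = 8*155 + (-2 + (½)*(-8)) = 1240 + (-2 - 4) = 1240 - 6 = 1234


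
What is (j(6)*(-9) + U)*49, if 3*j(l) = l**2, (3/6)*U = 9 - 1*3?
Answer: -4704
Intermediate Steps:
U = 12 (U = 2*(9 - 1*3) = 2*(9 - 3) = 2*6 = 12)
j(l) = l**2/3
(j(6)*(-9) + U)*49 = (((1/3)*6**2)*(-9) + 12)*49 = (((1/3)*36)*(-9) + 12)*49 = (12*(-9) + 12)*49 = (-108 + 12)*49 = -96*49 = -4704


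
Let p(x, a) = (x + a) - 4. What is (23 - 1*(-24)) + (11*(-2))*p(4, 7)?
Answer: -107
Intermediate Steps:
p(x, a) = -4 + a + x (p(x, a) = (a + x) - 4 = -4 + a + x)
(23 - 1*(-24)) + (11*(-2))*p(4, 7) = (23 - 1*(-24)) + (11*(-2))*(-4 + 7 + 4) = (23 + 24) - 22*7 = 47 - 154 = -107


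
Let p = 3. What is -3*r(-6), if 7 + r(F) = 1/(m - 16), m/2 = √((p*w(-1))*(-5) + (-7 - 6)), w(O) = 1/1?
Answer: 486/23 + 3*I*√7/92 ≈ 21.13 + 0.086275*I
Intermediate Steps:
w(O) = 1
m = 4*I*√7 (m = 2*√((3*1)*(-5) + (-7 - 6)) = 2*√(3*(-5) - 13) = 2*√(-15 - 13) = 2*√(-28) = 2*(2*I*√7) = 4*I*√7 ≈ 10.583*I)
r(F) = -7 + 1/(-16 + 4*I*√7) (r(F) = -7 + 1/(4*I*√7 - 16) = -7 + 1/(-16 + 4*I*√7))
-3*r(-6) = -3*(-162/23 - I*√7/92) = 486/23 + 3*I*√7/92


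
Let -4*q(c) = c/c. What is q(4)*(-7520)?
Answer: 1880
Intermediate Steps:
q(c) = -1/4 (q(c) = -c/(4*c) = -1/4*1 = -1/4)
q(4)*(-7520) = -1/4*(-7520) = 1880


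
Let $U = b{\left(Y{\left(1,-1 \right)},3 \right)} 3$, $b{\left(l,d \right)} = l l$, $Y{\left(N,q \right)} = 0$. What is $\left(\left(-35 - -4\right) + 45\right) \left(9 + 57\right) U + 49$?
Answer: $49$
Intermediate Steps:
$b{\left(l,d \right)} = l^{2}$
$U = 0$ ($U = 0^{2} \cdot 3 = 0 \cdot 3 = 0$)
$\left(\left(-35 - -4\right) + 45\right) \left(9 + 57\right) U + 49 = \left(\left(-35 - -4\right) + 45\right) \left(9 + 57\right) 0 + 49 = \left(\left(-35 + 4\right) + 45\right) 66 \cdot 0 + 49 = \left(-31 + 45\right) 66 \cdot 0 + 49 = 14 \cdot 66 \cdot 0 + 49 = 924 \cdot 0 + 49 = 0 + 49 = 49$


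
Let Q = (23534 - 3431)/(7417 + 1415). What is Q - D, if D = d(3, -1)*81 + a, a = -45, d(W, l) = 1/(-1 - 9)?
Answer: 815137/14720 ≈ 55.376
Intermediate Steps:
d(W, l) = -⅒ (d(W, l) = 1/(-10) = -⅒)
Q = 6701/2944 (Q = 20103/8832 = 20103*(1/8832) = 6701/2944 ≈ 2.2762)
D = -531/10 (D = -⅒*81 - 45 = -81/10 - 45 = -531/10 ≈ -53.100)
Q - D = 6701/2944 - 1*(-531/10) = 6701/2944 + 531/10 = 815137/14720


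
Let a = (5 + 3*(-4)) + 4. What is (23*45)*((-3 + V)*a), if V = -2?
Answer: 15525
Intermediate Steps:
a = -3 (a = (5 - 12) + 4 = -7 + 4 = -3)
(23*45)*((-3 + V)*a) = (23*45)*((-3 - 2)*(-3)) = 1035*(-5*(-3)) = 1035*15 = 15525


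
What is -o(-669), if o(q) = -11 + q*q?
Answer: -447550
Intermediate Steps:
o(q) = -11 + q**2
-o(-669) = -(-11 + (-669)**2) = -(-11 + 447561) = -1*447550 = -447550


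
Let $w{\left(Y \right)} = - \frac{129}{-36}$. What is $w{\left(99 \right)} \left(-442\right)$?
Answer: $- \frac{9503}{6} \approx -1583.8$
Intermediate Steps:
$w{\left(Y \right)} = \frac{43}{12}$ ($w{\left(Y \right)} = \left(-129\right) \left(- \frac{1}{36}\right) = \frac{43}{12}$)
$w{\left(99 \right)} \left(-442\right) = \frac{43}{12} \left(-442\right) = - \frac{9503}{6}$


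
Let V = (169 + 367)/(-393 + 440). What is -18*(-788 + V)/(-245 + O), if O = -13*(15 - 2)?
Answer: -36500/1081 ≈ -33.765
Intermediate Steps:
O = -169 (O = -13*13 = -169)
V = 536/47 ≈ 11.404
-18*(-788 + V)/(-245 + O) = -18*(-788 + 536/47)/(-245 - 169) = -(-657000)/(47*(-414)) = -(-657000)*(-1)/(47*414) = -18*18250/9729 = -36500/1081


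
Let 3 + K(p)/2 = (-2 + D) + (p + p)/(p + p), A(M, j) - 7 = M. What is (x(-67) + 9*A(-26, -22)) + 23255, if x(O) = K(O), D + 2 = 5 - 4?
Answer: 23074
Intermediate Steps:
D = -1 (D = -2 + (5 - 4) = -2 + 1 = -1)
A(M, j) = 7 + M
K(p) = -10 (K(p) = -6 + 2*((-2 - 1) + (p + p)/(p + p)) = -6 + 2*(-3 + (2*p)/((2*p))) = -6 + 2*(-3 + (2*p)*(1/(2*p))) = -6 + 2*(-3 + 1) = -6 + 2*(-2) = -6 - 4 = -10)
x(O) = -10
(x(-67) + 9*A(-26, -22)) + 23255 = (-10 + 9*(7 - 26)) + 23255 = (-10 + 9*(-19)) + 23255 = (-10 - 171) + 23255 = -181 + 23255 = 23074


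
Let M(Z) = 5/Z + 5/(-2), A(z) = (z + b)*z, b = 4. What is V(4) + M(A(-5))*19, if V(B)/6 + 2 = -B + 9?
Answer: -21/2 ≈ -10.500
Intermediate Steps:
V(B) = 42 - 6*B (V(B) = -12 + 6*(-B + 9) = -12 + 6*(9 - B) = -12 + (54 - 6*B) = 42 - 6*B)
A(z) = z*(4 + z) (A(z) = (z + 4)*z = (4 + z)*z = z*(4 + z))
M(Z) = -5/2 + 5/Z (M(Z) = 5/Z + 5*(-1/2) = 5/Z - 5/2 = -5/2 + 5/Z)
V(4) + M(A(-5))*19 = (42 - 6*4) + (-5/2 + 5/((-5*(4 - 5))))*19 = (42 - 24) + (-5/2 + 5/((-5*(-1))))*19 = 18 + (-5/2 + 5/5)*19 = 18 + (-5/2 + 5*(1/5))*19 = 18 + (-5/2 + 1)*19 = 18 - 3/2*19 = 18 - 57/2 = -21/2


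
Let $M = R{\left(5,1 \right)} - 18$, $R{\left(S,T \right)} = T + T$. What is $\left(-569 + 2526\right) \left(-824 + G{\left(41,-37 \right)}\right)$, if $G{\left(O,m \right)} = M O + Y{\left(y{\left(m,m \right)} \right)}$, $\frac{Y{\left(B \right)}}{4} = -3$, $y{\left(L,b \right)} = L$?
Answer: $-2919844$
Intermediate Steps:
$R{\left(S,T \right)} = 2 T$
$Y{\left(B \right)} = -12$ ($Y{\left(B \right)} = 4 \left(-3\right) = -12$)
$M = -16$ ($M = 2 \cdot 1 - 18 = 2 - 18 = -16$)
$G{\left(O,m \right)} = -12 - 16 O$ ($G{\left(O,m \right)} = - 16 O - 12 = -12 - 16 O$)
$\left(-569 + 2526\right) \left(-824 + G{\left(41,-37 \right)}\right) = \left(-569 + 2526\right) \left(-824 - 668\right) = 1957 \left(-824 - 668\right) = 1957 \left(-1492\right) = -2919844$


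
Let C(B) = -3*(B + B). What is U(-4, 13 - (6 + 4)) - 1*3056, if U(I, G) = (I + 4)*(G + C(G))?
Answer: -3056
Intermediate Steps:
C(B) = -6*B
U(I, G) = -5*G*(4 + I) (U(I, G) = (I + 4)*(G - 6*G) = (4 + I)*(-5*G) = -5*G*(4 + I))
U(-4, 13 - (6 + 4)) - 1*3056 = 5*(13 - (6 + 4))*(-4 - 1*(-4)) - 1*3056 = 5*(13 - 1*10)*(-4 + 4) - 3056 = 5*(13 - 10)*0 - 3056 = 5*3*0 - 3056 = 0 - 3056 = -3056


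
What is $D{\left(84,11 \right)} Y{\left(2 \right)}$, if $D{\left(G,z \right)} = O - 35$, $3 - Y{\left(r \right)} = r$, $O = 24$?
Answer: $-11$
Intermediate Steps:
$Y{\left(r \right)} = 3 - r$
$D{\left(G,z \right)} = -11$ ($D{\left(G,z \right)} = 24 - 35 = -11$)
$D{\left(84,11 \right)} Y{\left(2 \right)} = - 11 \left(3 - 2\right) = \left(-11\right) 1 = -11$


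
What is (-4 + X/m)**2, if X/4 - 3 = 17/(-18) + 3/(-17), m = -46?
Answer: 405769/23409 ≈ 17.334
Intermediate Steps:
X = 1150/153 (X = 12 + 4*(17/(-18) + 3/(-17)) = 12 + 4*(17*(-1/18) + 3*(-1/17)) = 12 + 4*(-17/18 - 3/17) = 12 + 4*(-343/306) = 12 - 686/153 = 1150/153 ≈ 7.5163)
(-4 + X/m)**2 = (-4 + (1150/153)/(-46))**2 = (-4 + (1150/153)*(-1/46))**2 = (-4 - 25/153)**2 = (-637/153)**2 = 405769/23409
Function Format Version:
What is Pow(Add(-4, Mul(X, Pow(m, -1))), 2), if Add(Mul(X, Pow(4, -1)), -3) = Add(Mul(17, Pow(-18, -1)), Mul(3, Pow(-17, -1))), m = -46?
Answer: Rational(405769, 23409) ≈ 17.334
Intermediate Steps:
X = Rational(1150, 153) (X = Add(12, Mul(4, Add(Mul(17, Pow(-18, -1)), Mul(3, Pow(-17, -1))))) = Add(12, Mul(4, Add(Mul(17, Rational(-1, 18)), Mul(3, Rational(-1, 17))))) = Add(12, Mul(4, Add(Rational(-17, 18), Rational(-3, 17)))) = Add(12, Mul(4, Rational(-343, 306))) = Add(12, Rational(-686, 153)) = Rational(1150, 153) ≈ 7.5163)
Pow(Add(-4, Mul(X, Pow(m, -1))), 2) = Pow(Add(-4, Mul(Rational(1150, 153), Pow(-46, -1))), 2) = Pow(Add(-4, Mul(Rational(1150, 153), Rational(-1, 46))), 2) = Pow(Add(-4, Rational(-25, 153)), 2) = Pow(Rational(-637, 153), 2) = Rational(405769, 23409)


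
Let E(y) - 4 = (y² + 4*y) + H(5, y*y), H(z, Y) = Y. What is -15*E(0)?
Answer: -60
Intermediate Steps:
E(y) = 4 + 2*y² + 4*y (E(y) = 4 + ((y² + 4*y) + y*y) = 4 + ((y² + 4*y) + y²) = 4 + (2*y² + 4*y) = 4 + 2*y² + 4*y)
-15*E(0) = -15*(4 + 2*0² + 4*0) = -15*(4 + 2*0 + 0) = -15*(4 + 0 + 0) = -15*4 = -60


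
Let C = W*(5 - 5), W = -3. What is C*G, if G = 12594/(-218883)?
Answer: 0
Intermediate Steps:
G = -4198/72961 (G = 12594*(-1/218883) = -4198/72961 ≈ -0.057538)
C = 0 (C = -3*(5 - 5) = -3*0 = 0)
C*G = 0*(-4198/72961) = 0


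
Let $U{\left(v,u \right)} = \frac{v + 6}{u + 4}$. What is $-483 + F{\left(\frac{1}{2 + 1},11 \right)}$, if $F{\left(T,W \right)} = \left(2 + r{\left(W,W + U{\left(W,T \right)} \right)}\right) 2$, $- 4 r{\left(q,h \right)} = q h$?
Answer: $- \frac{7294}{13} \approx -561.08$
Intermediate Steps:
$U{\left(v,u \right)} = \frac{6 + v}{4 + u}$
$r{\left(q,h \right)} = - \frac{h q}{4}$ ($r{\left(q,h \right)} = - \frac{q h}{4} = - \frac{h q}{4}$)
$F{\left(T,W \right)} = 4 - \frac{W \left(W + \frac{6 + W}{4 + T}\right)}{2}$ ($F{\left(T,W \right)} = \left(2 - \frac{\left(W + \frac{6 + W}{4 + T}\right) W}{4}\right) 2 = \left(2 - \frac{W \left(W + \frac{6 + W}{4 + T}\right)}{4}\right) 2 = 4 - \frac{W \left(W + \frac{6 + W}{4 + T}\right)}{2}$)
$-483 + F{\left(\frac{1}{2 + 1},11 \right)} = -483 + \frac{32 + \frac{8}{2 + 1} - 11 \left(6 + 11 + 11 \left(4 + \frac{1}{2 + 1}\right)\right)}{2 \left(4 + \frac{1}{2 + 1}\right)} = -483 + \frac{32 + \frac{8}{3} - 11 \left(6 + 11 + 11 \left(4 + \frac{1}{3}\right)\right)}{2 \left(4 + \frac{1}{3}\right)} = -483 + \frac{32 + 8 \cdot \frac{1}{3} - 11 \left(6 + 11 + 11 \left(4 + \frac{1}{3}\right)\right)}{2 \left(4 + \frac{1}{3}\right)} = -483 + \frac{32 + \frac{8}{3} - 11 \left(6 + 11 + 11 \cdot \frac{13}{3}\right)}{2 \cdot \frac{13}{3}} = -483 + \frac{1}{2} \cdot \frac{3}{13} \left(32 + \frac{8}{3} - 11 \left(6 + 11 + \frac{143}{3}\right)\right) = -483 + \frac{1}{2} \cdot \frac{3}{13} \left(32 + \frac{8}{3} - 11 \cdot \frac{194}{3}\right) = -483 + \frac{1}{2} \cdot \frac{3}{13} \left(32 + \frac{8}{3} - \frac{2134}{3}\right) = -483 + \frac{1}{2} \cdot \frac{3}{13} \left(- \frac{2030}{3}\right) = -483 - \frac{1015}{13} = - \frac{7294}{13}$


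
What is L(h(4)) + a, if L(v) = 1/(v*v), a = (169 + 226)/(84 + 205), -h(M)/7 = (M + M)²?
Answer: 79278369/58003456 ≈ 1.3668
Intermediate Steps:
h(M) = -28*M² (h(M) = -7*(M + M)² = -7*4*M² = -28*M²)
a = 395/289 ≈ 1.3668
L(v) = v⁻² (L(v) = 1/(v²) = v⁻²)
L(h(4)) + a = (-28*4²)⁻² + 395/289 = (-28*16)⁻² + 395/289 = (-448)⁻² + 395/289 = 1/200704 + 395/289 = 79278369/58003456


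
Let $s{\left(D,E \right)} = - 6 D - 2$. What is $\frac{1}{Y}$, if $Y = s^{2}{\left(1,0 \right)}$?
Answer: $\frac{1}{64} \approx 0.015625$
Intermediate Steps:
$s{\left(D,E \right)} = -2 - 6 D$
$Y = 64$ ($Y = \left(-2 - 6\right)^{2} = \left(-8\right)^{2} = 64$)
$\frac{1}{Y} = \frac{1}{64}$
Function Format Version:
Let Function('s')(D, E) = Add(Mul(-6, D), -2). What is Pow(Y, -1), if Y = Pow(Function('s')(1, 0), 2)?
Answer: Rational(1, 64) ≈ 0.015625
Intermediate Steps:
Function('s')(D, E) = Add(-2, Mul(-6, D))
Y = 64 (Y = Pow(Add(-2, Mul(-6, 1)), 2) = Pow(Add(-2, -6), 2) = Pow(-8, 2) = 64)
Pow(Y, -1) = Pow(64, -1) = Rational(1, 64)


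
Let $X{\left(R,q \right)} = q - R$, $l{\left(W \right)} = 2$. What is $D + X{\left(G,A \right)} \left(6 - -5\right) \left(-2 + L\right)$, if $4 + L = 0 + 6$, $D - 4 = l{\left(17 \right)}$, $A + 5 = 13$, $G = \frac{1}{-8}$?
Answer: $6$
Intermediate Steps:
$G = - \frac{1}{8} \approx -0.125$
$A = 8$ ($A = -5 + 13 = 8$)
$D = 6$ ($D = 4 + 2 = 6$)
$L = 2$ ($L = -4 + \left(0 + 6\right) = -4 + 6 = 2$)
$D + X{\left(G,A \right)} \left(6 - -5\right) \left(-2 + L\right) = 6 + \left(8 - - \frac{1}{8}\right) \left(6 - -5\right) \left(-2 + 2\right) = 6 + \left(8 + \frac{1}{8}\right) \left(6 + 5\right) 0 = 6 + \frac{65 \cdot 11 \cdot 0}{8} = 6 + \frac{65}{8} \cdot 0 = 6 + 0 = 6$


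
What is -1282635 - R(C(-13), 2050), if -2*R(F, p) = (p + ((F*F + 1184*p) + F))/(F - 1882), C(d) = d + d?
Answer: -1224241265/954 ≈ -1.2833e+6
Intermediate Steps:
C(d) = 2*d
R(F, p) = -(F + F**2 + 1185*p)/(2*(-1882 + F)) (R(F, p) = -(p + ((F*F + 1184*p) + F))/(2*(F - 1882)) = -(p + ((F**2 + 1184*p) + F))/(2*(-1882 + F)) = -(p + (F + F**2 + 1184*p))/(2*(-1882 + F)) = -(F + F**2 + 1185*p)/(2*(-1882 + F)))
-1282635 - R(C(-13), 2050) = -1282635 - (-2*(-13) - (2*(-13))**2 - 1185*2050)/(2*(-1882 + 2*(-13))) = -1282635 - (-1*(-26) - 1*(-26)**2 - 2429250)/(2*(-1882 - 26)) = -1282635 - (26 - 1*676 - 2429250)/(2*(-1908)) = -1282635 - (-1)*(26 - 676 - 2429250)/(2*1908) = -1282635 - (-1)*(-2429900)/(2*1908) = -1282635 - 1*607475/954 = -1282635 - 607475/954 = -1224241265/954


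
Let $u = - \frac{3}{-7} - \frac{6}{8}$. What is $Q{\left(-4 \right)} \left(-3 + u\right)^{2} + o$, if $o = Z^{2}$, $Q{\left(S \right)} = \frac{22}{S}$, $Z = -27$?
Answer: $\frac{1047933}{1568} \approx 668.32$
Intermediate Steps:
$u = - \frac{9}{28}$ ($u = \left(-3\right) \left(- \frac{1}{7}\right) - \frac{3}{4} = \frac{3}{7} - \frac{3}{4} = - \frac{9}{28} \approx -0.32143$)
$o = 729$ ($o = \left(-27\right)^{2} = 729$)
$Q{\left(-4 \right)} \left(-3 + u\right)^{2} + o = \frac{22}{-4} \left(-3 - \frac{9}{28}\right)^{2} + 729 = 22 \left(- \frac{1}{4}\right) \left(- \frac{93}{28}\right)^{2} + 729 = \left(- \frac{11}{2}\right) \frac{8649}{784} + 729 = - \frac{95139}{1568} + 729 = \frac{1047933}{1568}$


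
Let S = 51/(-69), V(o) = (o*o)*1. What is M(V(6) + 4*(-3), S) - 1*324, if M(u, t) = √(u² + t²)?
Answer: -324 + √304993/23 ≈ -299.99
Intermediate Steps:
V(o) = o² (V(o) = o²*1 = o²)
S = -17/23 (S = 51*(-1/69) = -17/23 ≈ -0.73913)
M(u, t) = √(t² + u²)
M(V(6) + 4*(-3), S) - 1*324 = √((-17/23)² + (6² + 4*(-3))²) - 1*324 = √(289/529 + (36 - 12)²) - 324 = √(289/529 + 24²) - 324 = √(289/529 + 576) - 324 = √(304993/529) - 324 = √304993/23 - 324 = -324 + √304993/23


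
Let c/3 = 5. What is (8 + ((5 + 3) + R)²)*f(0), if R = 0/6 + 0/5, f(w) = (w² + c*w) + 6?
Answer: 432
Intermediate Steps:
c = 15 (c = 3*5 = 15)
f(w) = 6 + w² + 15*w (f(w) = (w² + 15*w) + 6 = 6 + w² + 15*w)
R = 0 (R = 0*(⅙) + 0*(⅕) = 0 + 0 = 0)
(8 + ((5 + 3) + R)²)*f(0) = (8 + ((5 + 3) + 0)²)*(6 + 0² + 15*0) = (8 + (8 + 0)²)*(6 + 0 + 0) = (8 + 8²)*6 = (8 + 64)*6 = 72*6 = 432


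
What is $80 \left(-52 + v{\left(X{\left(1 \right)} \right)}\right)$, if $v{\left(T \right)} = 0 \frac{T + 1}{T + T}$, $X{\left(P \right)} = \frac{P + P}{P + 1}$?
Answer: $-4160$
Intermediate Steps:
$X{\left(P \right)} = \frac{2 P}{1 + P}$
$v{\left(T \right)} = 0$ ($v{\left(T \right)} = 0 \frac{1 + T}{2 T} = 0$)
$80 \left(-52 + v{\left(X{\left(1 \right)} \right)}\right) = 80 \left(-52 + 0\right) = 80 \left(-52\right) = -4160$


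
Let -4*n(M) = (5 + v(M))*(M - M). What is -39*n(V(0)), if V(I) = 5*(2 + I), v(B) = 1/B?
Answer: 0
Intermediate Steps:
v(B) = 1/B
V(I) = 10 + 5*I
n(M) = 0 (n(M) = -(5 + 1/M)*(M - M)/4 = -(5 + 1/M)*0/4 = -1/4*0 = 0)
-39*n(V(0)) = -39*0 = 0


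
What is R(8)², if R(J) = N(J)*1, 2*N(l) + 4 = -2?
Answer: 9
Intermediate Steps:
N(l) = -3 (N(l) = -2 + (½)*(-2) = -2 - 1 = -3)
R(J) = -3 (R(J) = -3*1 = -3)
R(8)² = (-3)² = 9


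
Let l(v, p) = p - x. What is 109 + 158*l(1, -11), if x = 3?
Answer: -2103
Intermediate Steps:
l(v, p) = -3 + p (l(v, p) = p - 1*3 = p - 3 = -3 + p)
109 + 158*l(1, -11) = 109 + 158*(-3 - 11) = 109 + 158*(-14) = 109 - 2212 = -2103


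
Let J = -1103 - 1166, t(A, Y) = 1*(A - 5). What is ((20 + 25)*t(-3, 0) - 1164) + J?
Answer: -3793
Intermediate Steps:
t(A, Y) = -5 + A (t(A, Y) = 1*(-5 + A) = -5 + A)
J = -2269
((20 + 25)*t(-3, 0) - 1164) + J = ((20 + 25)*(-5 - 3) - 1164) - 2269 = (45*(-8) - 1164) - 2269 = (-360 - 1164) - 2269 = -1524 - 2269 = -3793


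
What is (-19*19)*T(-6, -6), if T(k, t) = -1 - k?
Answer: -1805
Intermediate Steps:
(-19*19)*T(-6, -6) = (-19*19)*(-1 - 1*(-6)) = -361*(-1 + 6) = -361*5 = -1805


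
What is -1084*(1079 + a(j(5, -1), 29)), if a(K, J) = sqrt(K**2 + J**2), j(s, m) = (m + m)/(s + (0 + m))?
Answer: -1169636 - 542*sqrt(3365) ≈ -1.2011e+6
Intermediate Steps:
j(s, m) = 2*m/(m + s) (j(s, m) = (2*m)/(s + m) = (2*m)/(m + s) = 2*m/(m + s))
a(K, J) = sqrt(J**2 + K**2)
-1084*(1079 + a(j(5, -1), 29)) = -1084*(1079 + sqrt(29**2 + (2*(-1)/(-1 + 5))**2)) = -1084*(1079 + sqrt(841 + (2*(-1)/4)**2)) = -1084*(1079 + sqrt(841 + (2*(-1)*(1/4))**2)) = -1084*(1079 + sqrt(841 + (-1/2)**2)) = -1084*(1079 + sqrt(841 + 1/4)) = -1084*(1079 + sqrt(3365/4)) = -1084*(1079 + sqrt(3365)/2) = -1169636 - 542*sqrt(3365)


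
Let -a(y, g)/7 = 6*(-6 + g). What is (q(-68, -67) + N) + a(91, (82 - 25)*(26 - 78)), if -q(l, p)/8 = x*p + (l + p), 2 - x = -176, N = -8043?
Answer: 213185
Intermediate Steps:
x = 178 (x = 2 - 1*(-176) = 2 + 176 = 178)
a(y, g) = 252 - 42*g (a(y, g) = -42*(-6 + g) = -7*(-36 + 6*g) = 252 - 42*g)
q(l, p) = -1432*p - 8*l (q(l, p) = -8*(178*p + (l + p)) = -8*(l + 179*p) = -1432*p - 8*l)
(q(-68, -67) + N) + a(91, (82 - 25)*(26 - 78)) = ((-1432*(-67) - 8*(-68)) - 8043) + (252 - 42*(82 - 25)*(26 - 78)) = ((95944 + 544) - 8043) + (252 - 2394*(-52)) = (96488 - 8043) + (252 - 42*(-2964)) = 88445 + (252 + 124488) = 88445 + 124740 = 213185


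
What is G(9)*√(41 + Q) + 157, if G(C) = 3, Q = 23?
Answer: 181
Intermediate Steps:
G(9)*√(41 + Q) + 157 = 3*√(41 + 23) + 157 = 3*√64 + 157 = 3*8 + 157 = 24 + 157 = 181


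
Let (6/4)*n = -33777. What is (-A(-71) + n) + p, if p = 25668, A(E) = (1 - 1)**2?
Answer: 3150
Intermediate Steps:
A(E) = 0 (A(E) = 0**2 = 0)
n = -22518 (n = (2/3)*(-33777) = -22518)
(-A(-71) + n) + p = (-1*0 - 22518) + 25668 = (0 - 22518) + 25668 = -22518 + 25668 = 3150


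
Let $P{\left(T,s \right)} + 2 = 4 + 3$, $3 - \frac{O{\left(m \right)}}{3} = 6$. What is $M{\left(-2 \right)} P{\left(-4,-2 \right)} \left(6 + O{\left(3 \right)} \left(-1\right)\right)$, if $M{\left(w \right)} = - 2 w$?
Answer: $300$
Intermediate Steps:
$O{\left(m \right)} = -9$ ($O{\left(m \right)} = 9 - 18 = -9$)
$P{\left(T,s \right)} = 5$ ($P{\left(T,s \right)} = -2 + \left(4 + 3\right) = -2 + 7 = 5$)
$M{\left(-2 \right)} P{\left(-4,-2 \right)} \left(6 + O{\left(3 \right)} \left(-1\right)\right) = \left(-2\right) \left(-2\right) 5 \left(6 - -9\right) = 4 \cdot 5 \left(6 + 9\right) = 20 \cdot 15 = 300$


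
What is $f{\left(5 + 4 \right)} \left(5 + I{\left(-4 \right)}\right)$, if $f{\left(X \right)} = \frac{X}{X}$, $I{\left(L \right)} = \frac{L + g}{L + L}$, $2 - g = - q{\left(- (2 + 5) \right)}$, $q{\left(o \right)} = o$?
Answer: $\frac{49}{8} \approx 6.125$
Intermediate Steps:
$g = -5$ ($g = 2 - - \left(-1\right) \left(2 + 5\right) = 2 - - \left(-1\right) 7 = 2 - \left(-1\right) \left(-7\right) = 2 - 7 = -5$)
$I{\left(L \right)} = \frac{-5 + L}{2 L}$ ($I{\left(L \right)} = \frac{L - 5}{L + L} = \frac{-5 + L}{2 L}$)
$f{\left(X \right)} = 1$
$f{\left(5 + 4 \right)} \left(5 + I{\left(-4 \right)}\right) = 1 \left(5 + \frac{-5 - 4}{2 \left(-4\right)}\right) = 1 \left(5 + \frac{1}{2} \left(- \frac{1}{4}\right) \left(-9\right)\right) = 1 \left(5 + \frac{9}{8}\right) = 1 \cdot \frac{49}{8} = \frac{49}{8}$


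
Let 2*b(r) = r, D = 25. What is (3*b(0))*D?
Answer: 0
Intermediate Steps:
b(r) = r/2
(3*b(0))*D = (3*((1/2)*0))*25 = (3*0)*25 = 0*25 = 0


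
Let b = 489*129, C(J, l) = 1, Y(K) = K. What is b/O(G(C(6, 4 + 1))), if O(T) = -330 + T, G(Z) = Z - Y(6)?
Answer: -63081/335 ≈ -188.30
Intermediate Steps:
G(Z) = -6 + Z (G(Z) = Z - 1*6 = Z - 6 = -6 + Z)
b = 63081
b/O(G(C(6, 4 + 1))) = 63081/(-330 + (-6 + 1)) = 63081/(-330 - 5) = 63081/(-335) = 63081*(-1/335) = -63081/335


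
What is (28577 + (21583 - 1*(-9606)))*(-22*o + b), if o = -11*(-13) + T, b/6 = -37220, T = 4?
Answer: -13540226364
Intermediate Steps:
b = -223320 (b = 6*(-37220) = -223320)
o = 147 (o = -11*(-13) + 4 = 143 + 4 = 147)
(28577 + (21583 - 1*(-9606)))*(-22*o + b) = (28577 + (21583 - 1*(-9606)))*(-22*147 - 223320) = (28577 + (21583 + 9606))*(-3234 - 223320) = (28577 + 31189)*(-226554) = 59766*(-226554) = -13540226364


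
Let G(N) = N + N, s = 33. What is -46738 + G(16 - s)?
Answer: -46772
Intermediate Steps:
G(N) = 2*N
-46738 + G(16 - s) = -46738 + 2*(16 - 1*33) = -46738 + 2*(16 - 33) = -46738 + 2*(-17) = -46738 - 34 = -46772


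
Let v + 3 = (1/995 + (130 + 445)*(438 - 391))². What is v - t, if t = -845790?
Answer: 723902781570051/990025 ≈ 7.3120e+8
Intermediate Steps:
v = 723065428325301/990025 (v = -3 + (1/995 + (130 + 445)*(438 - 391))² = -3 + (1/995 + 575*47)² = -3 + (1/995 + 27025)² = -3 + (26889876/995)² = -3 + 723065431295376/990025 = 723065428325301/990025 ≈ 7.3035e+8)
v - t = 723065428325301/990025 - 1*(-845790) = 723065428325301/990025 + 845790 = 723902781570051/990025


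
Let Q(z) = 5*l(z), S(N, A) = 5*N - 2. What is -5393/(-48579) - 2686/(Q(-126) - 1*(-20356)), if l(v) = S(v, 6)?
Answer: -6290861/139227414 ≈ -0.045184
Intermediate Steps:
S(N, A) = -2 + 5*N
l(v) = -2 + 5*v
Q(z) = -10 + 25*z (Q(z) = 5*(-2 + 5*z) = -10 + 25*z)
-5393/(-48579) - 2686/(Q(-126) - 1*(-20356)) = -5393/(-48579) - 2686/((-10 + 25*(-126)) - 1*(-20356)) = -5393*(-1/48579) - 2686/((-10 - 3150) + 20356) = 5393/48579 - 2686/(-3160 + 20356) = 5393/48579 - 2686/17196 = 5393/48579 - 2686*1/17196 = 5393/48579 - 1343/8598 = -6290861/139227414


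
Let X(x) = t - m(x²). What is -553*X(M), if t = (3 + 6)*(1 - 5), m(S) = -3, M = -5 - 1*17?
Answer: 18249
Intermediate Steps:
M = -22 (M = -5 - 17 = -22)
t = -36 (t = 9*(-4) = -36)
X(x) = -33 (X(x) = -36 - 1*(-3) = -36 + 3 = -33)
-553*X(M) = -553*(-33) = 18249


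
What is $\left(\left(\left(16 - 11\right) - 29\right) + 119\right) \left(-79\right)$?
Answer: $-7505$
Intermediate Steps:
$\left(\left(\left(16 - 11\right) - 29\right) + 119\right) \left(-79\right) = \left(\left(5 - 29\right) + 119\right) \left(-79\right) = \left(-24 + 119\right) \left(-79\right) = 95 \left(-79\right) = -7505$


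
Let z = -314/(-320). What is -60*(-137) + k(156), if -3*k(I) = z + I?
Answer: 3920483/480 ≈ 8167.7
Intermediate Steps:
z = 157/160 (z = -314*(-1/320) = 157/160 ≈ 0.98125)
k(I) = -157/480 - I/3 (k(I) = -(157/160 + I)/3 = -157/480 - I/3)
-60*(-137) + k(156) = -60*(-137) + (-157/480 - ⅓*156) = 8220 + (-157/480 - 52) = 8220 - 25117/480 = 3920483/480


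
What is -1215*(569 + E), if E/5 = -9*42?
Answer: 1605015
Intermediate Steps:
E = -1890 (E = 5*(-9*42) = 5*(-378) = -1890)
-1215*(569 + E) = -1215*(569 - 1890) = -1215*(-1321) = 1605015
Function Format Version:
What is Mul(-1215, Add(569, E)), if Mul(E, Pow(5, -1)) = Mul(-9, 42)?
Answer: 1605015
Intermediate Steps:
E = -1890 (E = Mul(5, Mul(-9, 42)) = Mul(5, -378) = -1890)
Mul(-1215, Add(569, E)) = Mul(-1215, Add(569, -1890)) = Mul(-1215, -1321) = 1605015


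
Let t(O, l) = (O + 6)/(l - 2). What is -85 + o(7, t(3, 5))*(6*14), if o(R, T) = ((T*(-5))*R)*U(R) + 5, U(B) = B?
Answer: -61405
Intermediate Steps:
t(O, l) = (6 + O)/(-2 + l)
o(R, T) = 5 - 5*T*R² (o(R, T) = ((T*(-5))*R)*R + 5 = ((-5*T)*R)*R + 5 = (-5*R*T)*R + 5 = -5*T*R² + 5 = 5 - 5*T*R²)
-85 + o(7, t(3, 5))*(6*14) = -85 + (5 - 5*(6 + 3)/(-2 + 5)*7²)*(6*14) = -85 + (5 - 5*9/3*49)*84 = -85 + (5 - 5*(⅓)*9*49)*84 = -85 + (5 - 5*3*49)*84 = -85 + (5 - 735)*84 = -85 - 730*84 = -85 - 61320 = -61405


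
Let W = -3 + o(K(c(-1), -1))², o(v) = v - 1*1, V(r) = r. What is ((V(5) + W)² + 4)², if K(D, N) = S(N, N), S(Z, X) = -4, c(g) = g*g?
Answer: 537289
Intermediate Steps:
c(g) = g²
K(D, N) = -4
o(v) = -1 + v (o(v) = v - 1 = -1 + v)
W = 22 (W = -3 + (-1 - 4)² = -3 + (-5)² = -3 + 25 = 22)
((V(5) + W)² + 4)² = ((5 + 22)² + 4)² = (27² + 4)² = (729 + 4)² = 733² = 537289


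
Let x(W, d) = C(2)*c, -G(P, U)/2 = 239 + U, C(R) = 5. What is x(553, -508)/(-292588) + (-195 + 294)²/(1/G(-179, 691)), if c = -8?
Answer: -1333459569410/73147 ≈ -1.8230e+7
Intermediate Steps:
G(P, U) = -478 - 2*U (G(P, U) = -2*(239 + U) = -478 - 2*U)
x(W, d) = -40 (x(W, d) = 5*(-8) = -40)
x(553, -508)/(-292588) + (-195 + 294)²/(1/G(-179, 691)) = -40/(-292588) + (-195 + 294)²/(1/(-478 - 2*691)) = -40*(-1/292588) + 99²/(1/(-478 - 1382)) = 10/73147 + 9801/(1/(-1860)) = 10/73147 + 9801/(-1/1860) = 10/73147 + 9801*(-1860) = 10/73147 - 18229860 = -1333459569410/73147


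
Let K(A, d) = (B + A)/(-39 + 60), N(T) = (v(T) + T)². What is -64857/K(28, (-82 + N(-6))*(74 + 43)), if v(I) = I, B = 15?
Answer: -1361997/43 ≈ -31674.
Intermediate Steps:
N(T) = 4*T² (N(T) = (T + T)² = (2*T)² = 4*T²)
K(A, d) = 5/7 + A/21 (K(A, d) = (15 + A)/(-39 + 60) = (15 + A)/21 = (15 + A)*(1/21) = 5/7 + A/21)
-64857/K(28, (-82 + N(-6))*(74 + 43)) = -64857/(5/7 + (1/21)*28) = -64857/(5/7 + 4/3) = -64857/43/21 = -64857*21/43 = -1361997/43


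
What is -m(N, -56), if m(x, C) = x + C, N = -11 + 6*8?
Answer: 19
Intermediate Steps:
N = 37 (N = -11 + 48 = 37)
m(x, C) = C + x
-m(N, -56) = -(-56 + 37) = -1*(-19) = 19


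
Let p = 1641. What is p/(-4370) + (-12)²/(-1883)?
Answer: -3719283/8228710 ≈ -0.45199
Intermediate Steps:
p/(-4370) + (-12)²/(-1883) = 1641/(-4370) + (-12)²/(-1883) = 1641*(-1/4370) + 144*(-1/1883) = -1641/4370 - 144/1883 = -3719283/8228710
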